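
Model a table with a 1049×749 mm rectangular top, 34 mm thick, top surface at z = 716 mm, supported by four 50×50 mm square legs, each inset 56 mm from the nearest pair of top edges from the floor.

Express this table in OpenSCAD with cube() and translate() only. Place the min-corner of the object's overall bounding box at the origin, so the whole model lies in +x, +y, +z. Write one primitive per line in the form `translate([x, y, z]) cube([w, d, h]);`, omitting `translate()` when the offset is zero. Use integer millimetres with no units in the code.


translate([0, 0, 682]) cube([1049, 749, 34]);
translate([56, 56, 0]) cube([50, 50, 682]);
translate([943, 56, 0]) cube([50, 50, 682]);
translate([56, 643, 0]) cube([50, 50, 682]);
translate([943, 643, 0]) cube([50, 50, 682]);


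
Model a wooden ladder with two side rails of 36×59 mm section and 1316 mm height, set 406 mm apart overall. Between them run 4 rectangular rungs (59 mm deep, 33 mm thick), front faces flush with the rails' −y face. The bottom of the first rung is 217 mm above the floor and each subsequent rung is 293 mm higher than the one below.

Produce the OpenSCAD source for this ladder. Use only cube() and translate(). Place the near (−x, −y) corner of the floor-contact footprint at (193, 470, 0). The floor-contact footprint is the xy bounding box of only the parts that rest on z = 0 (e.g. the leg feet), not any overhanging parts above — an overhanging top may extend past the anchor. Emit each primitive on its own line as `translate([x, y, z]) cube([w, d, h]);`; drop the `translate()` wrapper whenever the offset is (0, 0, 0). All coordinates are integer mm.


// rung span = 406 - 2*36 = 334
// rung[k] z = 217 + k*293
translate([193, 470, 0]) cube([36, 59, 1316]);
translate([563, 470, 0]) cube([36, 59, 1316]);
translate([229, 470, 217]) cube([334, 59, 33]);
translate([229, 470, 510]) cube([334, 59, 33]);
translate([229, 470, 803]) cube([334, 59, 33]);
translate([229, 470, 1096]) cube([334, 59, 33]);


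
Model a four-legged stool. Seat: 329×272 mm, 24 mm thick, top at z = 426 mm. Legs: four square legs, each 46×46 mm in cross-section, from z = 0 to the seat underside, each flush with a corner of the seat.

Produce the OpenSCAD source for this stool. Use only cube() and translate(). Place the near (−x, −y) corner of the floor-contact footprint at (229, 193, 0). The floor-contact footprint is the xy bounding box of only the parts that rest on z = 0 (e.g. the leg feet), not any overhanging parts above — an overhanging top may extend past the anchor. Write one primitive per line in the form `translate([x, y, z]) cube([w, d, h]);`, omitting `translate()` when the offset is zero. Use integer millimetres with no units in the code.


// leg_h = 426 - 24 = 402
translate([229, 193, 402]) cube([329, 272, 24]);
translate([229, 193, 0]) cube([46, 46, 402]);
translate([512, 193, 0]) cube([46, 46, 402]);
translate([229, 419, 0]) cube([46, 46, 402]);
translate([512, 419, 0]) cube([46, 46, 402]);


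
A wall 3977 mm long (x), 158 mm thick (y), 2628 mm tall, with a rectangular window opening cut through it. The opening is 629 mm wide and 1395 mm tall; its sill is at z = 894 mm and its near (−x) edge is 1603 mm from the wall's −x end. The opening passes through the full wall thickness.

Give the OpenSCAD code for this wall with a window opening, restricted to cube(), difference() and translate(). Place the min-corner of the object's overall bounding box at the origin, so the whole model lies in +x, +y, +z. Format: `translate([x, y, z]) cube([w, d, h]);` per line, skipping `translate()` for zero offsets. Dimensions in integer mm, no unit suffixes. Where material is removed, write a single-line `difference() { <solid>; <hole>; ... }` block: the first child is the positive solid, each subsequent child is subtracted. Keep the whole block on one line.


difference() { cube([3977, 158, 2628]); translate([1603, 0, 894]) cube([629, 158, 1395]); }


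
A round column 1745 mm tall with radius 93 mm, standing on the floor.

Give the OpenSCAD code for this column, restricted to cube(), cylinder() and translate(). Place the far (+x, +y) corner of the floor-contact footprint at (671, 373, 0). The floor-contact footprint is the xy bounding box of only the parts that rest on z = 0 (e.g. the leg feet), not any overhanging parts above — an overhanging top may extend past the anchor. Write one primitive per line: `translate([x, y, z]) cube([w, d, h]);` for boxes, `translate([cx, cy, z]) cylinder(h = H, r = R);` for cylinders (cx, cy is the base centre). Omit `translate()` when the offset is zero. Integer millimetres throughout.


translate([578, 280, 0]) cylinder(h = 1745, r = 93);


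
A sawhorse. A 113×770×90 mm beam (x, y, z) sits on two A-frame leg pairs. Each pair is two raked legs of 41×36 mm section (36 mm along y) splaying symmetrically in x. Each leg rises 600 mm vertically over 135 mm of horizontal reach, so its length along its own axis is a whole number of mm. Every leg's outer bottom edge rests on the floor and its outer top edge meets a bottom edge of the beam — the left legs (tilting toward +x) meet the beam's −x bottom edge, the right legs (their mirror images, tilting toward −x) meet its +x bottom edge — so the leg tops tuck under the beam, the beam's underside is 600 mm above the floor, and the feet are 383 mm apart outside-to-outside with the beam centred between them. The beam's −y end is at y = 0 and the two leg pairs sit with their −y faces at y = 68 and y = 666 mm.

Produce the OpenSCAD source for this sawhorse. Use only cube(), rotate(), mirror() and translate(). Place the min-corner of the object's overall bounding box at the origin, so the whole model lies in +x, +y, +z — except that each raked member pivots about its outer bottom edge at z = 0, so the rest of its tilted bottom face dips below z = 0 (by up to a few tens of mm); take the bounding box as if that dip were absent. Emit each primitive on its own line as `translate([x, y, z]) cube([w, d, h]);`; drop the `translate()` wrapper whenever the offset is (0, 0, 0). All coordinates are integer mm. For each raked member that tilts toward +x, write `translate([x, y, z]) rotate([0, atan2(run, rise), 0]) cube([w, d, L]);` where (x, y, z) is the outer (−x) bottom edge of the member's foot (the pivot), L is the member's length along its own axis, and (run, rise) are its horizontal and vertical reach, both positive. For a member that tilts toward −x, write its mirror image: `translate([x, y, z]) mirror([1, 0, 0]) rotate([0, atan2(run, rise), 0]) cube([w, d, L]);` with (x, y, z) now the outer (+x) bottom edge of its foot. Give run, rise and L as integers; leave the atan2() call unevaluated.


translate([135, 0, 600]) cube([113, 770, 90]);
translate([0, 68, 0]) rotate([0, atan2(135, 600), 0]) cube([41, 36, 615]);
translate([383, 68, 0]) mirror([1, 0, 0]) rotate([0, atan2(135, 600), 0]) cube([41, 36, 615]);
translate([0, 666, 0]) rotate([0, atan2(135, 600), 0]) cube([41, 36, 615]);
translate([383, 666, 0]) mirror([1, 0, 0]) rotate([0, atan2(135, 600), 0]) cube([41, 36, 615]);


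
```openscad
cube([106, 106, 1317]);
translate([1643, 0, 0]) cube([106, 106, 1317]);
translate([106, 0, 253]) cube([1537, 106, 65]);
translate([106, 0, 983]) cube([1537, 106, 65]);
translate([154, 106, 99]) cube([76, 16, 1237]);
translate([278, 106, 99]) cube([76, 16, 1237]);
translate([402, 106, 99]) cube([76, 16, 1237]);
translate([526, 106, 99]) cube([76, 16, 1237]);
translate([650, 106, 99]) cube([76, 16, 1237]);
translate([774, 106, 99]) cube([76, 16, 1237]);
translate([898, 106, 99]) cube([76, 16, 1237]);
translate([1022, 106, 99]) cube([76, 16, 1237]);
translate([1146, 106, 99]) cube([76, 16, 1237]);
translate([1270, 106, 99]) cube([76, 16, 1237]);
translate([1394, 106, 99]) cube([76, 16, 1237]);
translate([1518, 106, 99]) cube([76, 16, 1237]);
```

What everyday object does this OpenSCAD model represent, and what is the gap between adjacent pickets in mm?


A fence section. The picket gap is 48 mm.

Two posts, two rails, 12 pickets — a fence section. Span 1537 mm holds 12 pickets of 76 mm with 13 equal gaps: ⌊(1537 − 12·76) / 13⌋ = 48 mm.


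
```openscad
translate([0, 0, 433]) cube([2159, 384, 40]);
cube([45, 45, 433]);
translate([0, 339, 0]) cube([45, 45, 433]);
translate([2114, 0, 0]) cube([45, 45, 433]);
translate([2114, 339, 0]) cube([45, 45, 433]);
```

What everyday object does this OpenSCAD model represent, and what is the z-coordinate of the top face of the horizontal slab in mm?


A bench. The seat-top height is 473 mm.

A long slab on four corner posts — a bench. The slab sits at z = 433 with thickness 40, so the top is 433 + 40 = 473 mm.


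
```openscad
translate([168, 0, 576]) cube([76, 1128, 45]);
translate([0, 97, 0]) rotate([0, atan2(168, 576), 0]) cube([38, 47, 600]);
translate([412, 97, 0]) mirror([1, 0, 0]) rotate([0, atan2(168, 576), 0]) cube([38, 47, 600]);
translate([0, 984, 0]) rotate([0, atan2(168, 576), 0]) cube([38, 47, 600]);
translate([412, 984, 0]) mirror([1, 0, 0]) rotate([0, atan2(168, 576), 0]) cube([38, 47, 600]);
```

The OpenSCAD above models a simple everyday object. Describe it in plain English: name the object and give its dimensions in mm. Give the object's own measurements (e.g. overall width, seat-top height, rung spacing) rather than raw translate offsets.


A sawhorse. A 76×1128×45 mm beam (x, y, z) sits on two A-frame leg pairs. Each pair is two raked legs of 38×47 mm section (47 mm along y) splaying symmetrically in x. Each leg rises 576 mm vertically over 168 mm of horizontal reach and is 600 mm long along its own axis. Every leg's outer bottom edge rests on the floor and its outer top edge meets a bottom edge of the beam — the left legs (tilting toward +x) meet the beam's −x bottom edge, the right legs (their mirror images, tilting toward −x) meet its +x bottom edge — so the leg tops tuck under the beam, the beam's underside is 576 mm above the floor, and the feet are 412 mm apart outside-to-outside with the beam centred between them. The two leg pairs are set in 97 mm from either end of the beam.


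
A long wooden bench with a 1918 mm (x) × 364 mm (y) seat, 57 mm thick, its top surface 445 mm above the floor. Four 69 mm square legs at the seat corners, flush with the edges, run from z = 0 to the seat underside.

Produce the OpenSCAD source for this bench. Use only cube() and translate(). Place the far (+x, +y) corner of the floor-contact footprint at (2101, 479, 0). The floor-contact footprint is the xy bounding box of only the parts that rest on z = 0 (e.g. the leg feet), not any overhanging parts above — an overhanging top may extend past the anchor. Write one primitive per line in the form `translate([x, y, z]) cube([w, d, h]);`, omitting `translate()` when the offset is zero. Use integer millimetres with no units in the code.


translate([183, 115, 388]) cube([1918, 364, 57]);
translate([183, 115, 0]) cube([69, 69, 388]);
translate([183, 410, 0]) cube([69, 69, 388]);
translate([2032, 115, 0]) cube([69, 69, 388]);
translate([2032, 410, 0]) cube([69, 69, 388]);


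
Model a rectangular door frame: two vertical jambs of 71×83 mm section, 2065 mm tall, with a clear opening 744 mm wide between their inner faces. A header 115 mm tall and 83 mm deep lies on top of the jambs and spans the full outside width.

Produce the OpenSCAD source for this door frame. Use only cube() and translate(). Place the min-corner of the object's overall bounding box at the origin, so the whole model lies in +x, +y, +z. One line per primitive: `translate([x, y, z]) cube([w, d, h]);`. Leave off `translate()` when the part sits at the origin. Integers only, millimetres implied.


cube([71, 83, 2065]);
translate([815, 0, 0]) cube([71, 83, 2065]);
translate([0, 0, 2065]) cube([886, 83, 115]);


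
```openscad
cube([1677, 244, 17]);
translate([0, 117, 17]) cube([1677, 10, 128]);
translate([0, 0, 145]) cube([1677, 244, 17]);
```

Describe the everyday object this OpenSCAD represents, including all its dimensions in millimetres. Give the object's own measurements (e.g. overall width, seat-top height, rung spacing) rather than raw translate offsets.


An I-beam lying along x, 1677 mm long. Overall section height 162 mm. Two flanges 244 mm wide (y) and 17 mm thick, one on the floor and one at the top; a web 10 mm thick runs between them, centred on the flange width.


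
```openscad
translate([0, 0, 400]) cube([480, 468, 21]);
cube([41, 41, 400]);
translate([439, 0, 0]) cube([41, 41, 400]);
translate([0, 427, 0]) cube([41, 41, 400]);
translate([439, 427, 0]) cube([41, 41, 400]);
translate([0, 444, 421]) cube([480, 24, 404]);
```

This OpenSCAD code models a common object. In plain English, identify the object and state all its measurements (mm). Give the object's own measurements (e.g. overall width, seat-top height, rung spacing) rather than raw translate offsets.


A chair. The seat is a 480×468×21 mm slab with its top at z = 421 mm, on four 41×41 mm corner legs (flush with the seat edges, standing on z = 0). A flat backrest 24 mm thick, 404 mm tall, spans the full seat width and rises from the seat top along its +y edge, rear face flush with the rear of the seat.


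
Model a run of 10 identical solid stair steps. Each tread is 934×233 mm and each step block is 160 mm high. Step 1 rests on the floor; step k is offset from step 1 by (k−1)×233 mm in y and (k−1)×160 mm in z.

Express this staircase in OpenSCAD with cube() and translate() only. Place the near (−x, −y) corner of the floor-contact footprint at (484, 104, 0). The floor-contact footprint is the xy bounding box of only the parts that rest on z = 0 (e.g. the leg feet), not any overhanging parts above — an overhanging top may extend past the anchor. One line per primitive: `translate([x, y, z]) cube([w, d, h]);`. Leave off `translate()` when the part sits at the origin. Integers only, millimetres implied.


translate([484, 104, 0]) cube([934, 233, 160]);
translate([484, 337, 160]) cube([934, 233, 160]);
translate([484, 570, 320]) cube([934, 233, 160]);
translate([484, 803, 480]) cube([934, 233, 160]);
translate([484, 1036, 640]) cube([934, 233, 160]);
translate([484, 1269, 800]) cube([934, 233, 160]);
translate([484, 1502, 960]) cube([934, 233, 160]);
translate([484, 1735, 1120]) cube([934, 233, 160]);
translate([484, 1968, 1280]) cube([934, 233, 160]);
translate([484, 2201, 1440]) cube([934, 233, 160]);


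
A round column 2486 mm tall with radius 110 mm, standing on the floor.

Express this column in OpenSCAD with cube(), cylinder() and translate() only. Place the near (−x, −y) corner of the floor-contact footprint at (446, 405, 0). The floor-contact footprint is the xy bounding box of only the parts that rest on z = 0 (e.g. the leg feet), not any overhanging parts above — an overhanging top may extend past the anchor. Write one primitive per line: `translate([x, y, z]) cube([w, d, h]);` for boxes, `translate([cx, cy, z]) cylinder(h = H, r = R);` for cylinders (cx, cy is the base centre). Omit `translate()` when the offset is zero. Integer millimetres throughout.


translate([556, 515, 0]) cylinder(h = 2486, r = 110);


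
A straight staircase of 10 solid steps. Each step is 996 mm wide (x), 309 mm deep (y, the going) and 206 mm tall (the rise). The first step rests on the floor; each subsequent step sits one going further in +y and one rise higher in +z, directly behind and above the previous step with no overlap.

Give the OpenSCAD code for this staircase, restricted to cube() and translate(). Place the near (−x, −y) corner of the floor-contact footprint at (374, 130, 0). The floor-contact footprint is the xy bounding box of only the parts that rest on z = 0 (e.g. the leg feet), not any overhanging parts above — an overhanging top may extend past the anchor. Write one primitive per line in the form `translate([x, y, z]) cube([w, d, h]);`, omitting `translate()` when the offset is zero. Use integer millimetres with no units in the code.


translate([374, 130, 0]) cube([996, 309, 206]);
translate([374, 439, 206]) cube([996, 309, 206]);
translate([374, 748, 412]) cube([996, 309, 206]);
translate([374, 1057, 618]) cube([996, 309, 206]);
translate([374, 1366, 824]) cube([996, 309, 206]);
translate([374, 1675, 1030]) cube([996, 309, 206]);
translate([374, 1984, 1236]) cube([996, 309, 206]);
translate([374, 2293, 1442]) cube([996, 309, 206]);
translate([374, 2602, 1648]) cube([996, 309, 206]);
translate([374, 2911, 1854]) cube([996, 309, 206]);


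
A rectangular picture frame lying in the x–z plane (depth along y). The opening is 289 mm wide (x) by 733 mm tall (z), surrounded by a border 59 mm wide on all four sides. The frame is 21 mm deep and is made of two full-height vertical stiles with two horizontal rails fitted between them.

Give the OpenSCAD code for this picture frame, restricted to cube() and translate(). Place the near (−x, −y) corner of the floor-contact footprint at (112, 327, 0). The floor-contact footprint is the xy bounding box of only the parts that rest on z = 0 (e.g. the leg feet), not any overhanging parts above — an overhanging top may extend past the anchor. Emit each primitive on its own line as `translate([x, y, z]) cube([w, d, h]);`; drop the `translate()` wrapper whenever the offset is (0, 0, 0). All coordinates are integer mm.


translate([112, 327, 0]) cube([59, 21, 851]);
translate([460, 327, 0]) cube([59, 21, 851]);
translate([171, 327, 0]) cube([289, 21, 59]);
translate([171, 327, 792]) cube([289, 21, 59]);


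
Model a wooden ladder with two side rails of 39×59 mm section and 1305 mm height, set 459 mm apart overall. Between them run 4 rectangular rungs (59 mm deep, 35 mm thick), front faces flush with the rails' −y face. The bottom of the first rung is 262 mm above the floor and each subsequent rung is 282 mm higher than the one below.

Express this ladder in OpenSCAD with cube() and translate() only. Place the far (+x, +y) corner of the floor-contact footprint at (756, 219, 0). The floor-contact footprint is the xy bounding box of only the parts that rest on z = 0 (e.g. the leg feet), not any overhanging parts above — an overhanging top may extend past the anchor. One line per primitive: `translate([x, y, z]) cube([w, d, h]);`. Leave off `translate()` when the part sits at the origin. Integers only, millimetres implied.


translate([297, 160, 0]) cube([39, 59, 1305]);
translate([717, 160, 0]) cube([39, 59, 1305]);
translate([336, 160, 262]) cube([381, 59, 35]);
translate([336, 160, 544]) cube([381, 59, 35]);
translate([336, 160, 826]) cube([381, 59, 35]);
translate([336, 160, 1108]) cube([381, 59, 35]);


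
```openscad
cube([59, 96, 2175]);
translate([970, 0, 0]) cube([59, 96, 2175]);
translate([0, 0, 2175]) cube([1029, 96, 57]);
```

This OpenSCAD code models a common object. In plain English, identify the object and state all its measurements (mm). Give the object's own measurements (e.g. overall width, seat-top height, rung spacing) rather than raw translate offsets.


A door frame. The clear opening is 911 mm wide and 2175 mm high. Two 59 mm wide jambs, 96 mm deep, stand either side of the opening from the floor to the top of the opening. A 57 mm thick head sits across the top of both jambs, spanning the full outside width of the frame.


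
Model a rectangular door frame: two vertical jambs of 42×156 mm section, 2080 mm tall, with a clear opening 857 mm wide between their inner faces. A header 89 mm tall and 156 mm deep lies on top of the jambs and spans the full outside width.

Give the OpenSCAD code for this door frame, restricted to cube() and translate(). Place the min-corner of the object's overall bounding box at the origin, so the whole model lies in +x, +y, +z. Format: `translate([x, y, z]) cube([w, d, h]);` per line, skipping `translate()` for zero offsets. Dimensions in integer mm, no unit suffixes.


cube([42, 156, 2080]);
translate([899, 0, 0]) cube([42, 156, 2080]);
translate([0, 0, 2080]) cube([941, 156, 89]);


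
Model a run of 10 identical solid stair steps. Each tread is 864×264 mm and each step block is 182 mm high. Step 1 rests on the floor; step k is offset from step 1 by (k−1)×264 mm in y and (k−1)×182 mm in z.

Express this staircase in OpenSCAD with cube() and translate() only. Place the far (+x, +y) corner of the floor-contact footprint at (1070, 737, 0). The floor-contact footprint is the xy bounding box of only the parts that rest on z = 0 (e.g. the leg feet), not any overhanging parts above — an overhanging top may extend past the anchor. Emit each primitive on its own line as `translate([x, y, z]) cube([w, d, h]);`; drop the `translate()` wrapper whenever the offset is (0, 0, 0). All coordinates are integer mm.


translate([206, 473, 0]) cube([864, 264, 182]);
translate([206, 737, 182]) cube([864, 264, 182]);
translate([206, 1001, 364]) cube([864, 264, 182]);
translate([206, 1265, 546]) cube([864, 264, 182]);
translate([206, 1529, 728]) cube([864, 264, 182]);
translate([206, 1793, 910]) cube([864, 264, 182]);
translate([206, 2057, 1092]) cube([864, 264, 182]);
translate([206, 2321, 1274]) cube([864, 264, 182]);
translate([206, 2585, 1456]) cube([864, 264, 182]);
translate([206, 2849, 1638]) cube([864, 264, 182]);


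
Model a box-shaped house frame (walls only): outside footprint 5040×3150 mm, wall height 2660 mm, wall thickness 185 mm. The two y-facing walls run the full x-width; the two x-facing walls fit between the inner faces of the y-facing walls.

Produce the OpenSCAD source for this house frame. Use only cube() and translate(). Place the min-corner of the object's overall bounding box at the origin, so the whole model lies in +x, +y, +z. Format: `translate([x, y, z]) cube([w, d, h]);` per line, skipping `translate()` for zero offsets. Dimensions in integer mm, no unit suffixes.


cube([5040, 185, 2660]);
translate([0, 2965, 0]) cube([5040, 185, 2660]);
translate([0, 185, 0]) cube([185, 2780, 2660]);
translate([4855, 185, 0]) cube([185, 2780, 2660]);


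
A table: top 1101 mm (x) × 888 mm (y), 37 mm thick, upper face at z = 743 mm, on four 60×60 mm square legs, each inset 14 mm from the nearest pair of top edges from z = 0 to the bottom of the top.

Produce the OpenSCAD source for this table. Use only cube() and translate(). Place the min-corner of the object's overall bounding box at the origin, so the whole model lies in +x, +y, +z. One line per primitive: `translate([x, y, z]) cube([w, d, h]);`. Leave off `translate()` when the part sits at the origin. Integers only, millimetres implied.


translate([0, 0, 706]) cube([1101, 888, 37]);
translate([14, 14, 0]) cube([60, 60, 706]);
translate([1027, 14, 0]) cube([60, 60, 706]);
translate([14, 814, 0]) cube([60, 60, 706]);
translate([1027, 814, 0]) cube([60, 60, 706]);


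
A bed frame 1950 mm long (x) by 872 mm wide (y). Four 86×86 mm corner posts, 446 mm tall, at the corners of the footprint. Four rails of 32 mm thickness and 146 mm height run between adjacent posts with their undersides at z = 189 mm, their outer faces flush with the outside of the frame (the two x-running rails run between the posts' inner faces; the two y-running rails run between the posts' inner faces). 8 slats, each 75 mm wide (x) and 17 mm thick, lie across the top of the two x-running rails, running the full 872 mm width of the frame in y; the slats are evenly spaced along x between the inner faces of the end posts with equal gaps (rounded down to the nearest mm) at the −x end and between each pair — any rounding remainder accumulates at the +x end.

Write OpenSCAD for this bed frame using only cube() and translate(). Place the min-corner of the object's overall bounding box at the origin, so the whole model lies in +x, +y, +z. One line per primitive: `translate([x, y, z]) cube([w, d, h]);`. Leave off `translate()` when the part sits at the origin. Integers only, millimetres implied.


cube([86, 86, 446]);
translate([0, 786, 0]) cube([86, 86, 446]);
translate([1864, 0, 0]) cube([86, 86, 446]);
translate([1864, 786, 0]) cube([86, 86, 446]);
translate([86, 0, 189]) cube([1778, 32, 146]);
translate([86, 840, 189]) cube([1778, 32, 146]);
translate([0, 86, 189]) cube([32, 700, 146]);
translate([1918, 86, 189]) cube([32, 700, 146]);
translate([216, 0, 335]) cube([75, 872, 17]);
translate([421, 0, 335]) cube([75, 872, 17]);
translate([626, 0, 335]) cube([75, 872, 17]);
translate([831, 0, 335]) cube([75, 872, 17]);
translate([1036, 0, 335]) cube([75, 872, 17]);
translate([1241, 0, 335]) cube([75, 872, 17]);
translate([1446, 0, 335]) cube([75, 872, 17]);
translate([1651, 0, 335]) cube([75, 872, 17]);


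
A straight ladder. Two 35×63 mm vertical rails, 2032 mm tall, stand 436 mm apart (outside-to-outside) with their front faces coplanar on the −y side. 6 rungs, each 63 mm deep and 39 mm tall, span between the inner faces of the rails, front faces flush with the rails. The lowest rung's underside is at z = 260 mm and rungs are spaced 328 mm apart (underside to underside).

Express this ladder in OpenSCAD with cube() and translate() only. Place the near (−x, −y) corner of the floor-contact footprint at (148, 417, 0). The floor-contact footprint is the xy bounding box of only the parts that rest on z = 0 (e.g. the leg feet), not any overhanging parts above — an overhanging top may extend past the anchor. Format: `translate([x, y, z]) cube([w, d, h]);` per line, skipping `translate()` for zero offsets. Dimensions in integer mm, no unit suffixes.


// rung span = 436 - 2*35 = 366
// rung[k] z = 260 + k*328
translate([148, 417, 0]) cube([35, 63, 2032]);
translate([549, 417, 0]) cube([35, 63, 2032]);
translate([183, 417, 260]) cube([366, 63, 39]);
translate([183, 417, 588]) cube([366, 63, 39]);
translate([183, 417, 916]) cube([366, 63, 39]);
translate([183, 417, 1244]) cube([366, 63, 39]);
translate([183, 417, 1572]) cube([366, 63, 39]);
translate([183, 417, 1900]) cube([366, 63, 39]);


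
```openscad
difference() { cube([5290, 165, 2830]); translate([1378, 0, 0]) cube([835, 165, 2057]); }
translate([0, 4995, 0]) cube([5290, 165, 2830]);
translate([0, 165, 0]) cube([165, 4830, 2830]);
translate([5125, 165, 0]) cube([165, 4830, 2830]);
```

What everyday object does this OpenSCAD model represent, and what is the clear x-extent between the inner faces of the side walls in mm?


A single room. The interior width is 4960 mm.

Four walls enclosing a rectangle with a door in the front wall — a room. Outside width 5290 minus two 165 mm walls gives 4960 mm.


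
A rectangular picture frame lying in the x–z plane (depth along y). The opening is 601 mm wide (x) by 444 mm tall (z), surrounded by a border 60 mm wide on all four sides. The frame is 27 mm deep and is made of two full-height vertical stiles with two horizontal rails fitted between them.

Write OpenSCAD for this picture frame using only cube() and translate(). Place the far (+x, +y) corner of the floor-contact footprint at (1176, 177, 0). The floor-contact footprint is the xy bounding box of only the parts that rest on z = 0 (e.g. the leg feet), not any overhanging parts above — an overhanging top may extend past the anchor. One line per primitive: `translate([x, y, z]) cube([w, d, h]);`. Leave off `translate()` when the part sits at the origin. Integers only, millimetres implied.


translate([455, 150, 0]) cube([60, 27, 564]);
translate([1116, 150, 0]) cube([60, 27, 564]);
translate([515, 150, 0]) cube([601, 27, 60]);
translate([515, 150, 504]) cube([601, 27, 60]);


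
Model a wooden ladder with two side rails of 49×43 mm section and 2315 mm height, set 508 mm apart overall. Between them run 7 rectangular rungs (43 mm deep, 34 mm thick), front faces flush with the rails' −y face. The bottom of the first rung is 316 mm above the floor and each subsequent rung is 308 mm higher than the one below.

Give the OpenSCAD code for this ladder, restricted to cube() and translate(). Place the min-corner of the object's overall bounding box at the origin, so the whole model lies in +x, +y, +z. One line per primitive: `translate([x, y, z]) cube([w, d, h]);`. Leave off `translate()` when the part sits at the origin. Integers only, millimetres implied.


cube([49, 43, 2315]);
translate([459, 0, 0]) cube([49, 43, 2315]);
translate([49, 0, 316]) cube([410, 43, 34]);
translate([49, 0, 624]) cube([410, 43, 34]);
translate([49, 0, 932]) cube([410, 43, 34]);
translate([49, 0, 1240]) cube([410, 43, 34]);
translate([49, 0, 1548]) cube([410, 43, 34]);
translate([49, 0, 1856]) cube([410, 43, 34]);
translate([49, 0, 2164]) cube([410, 43, 34]);


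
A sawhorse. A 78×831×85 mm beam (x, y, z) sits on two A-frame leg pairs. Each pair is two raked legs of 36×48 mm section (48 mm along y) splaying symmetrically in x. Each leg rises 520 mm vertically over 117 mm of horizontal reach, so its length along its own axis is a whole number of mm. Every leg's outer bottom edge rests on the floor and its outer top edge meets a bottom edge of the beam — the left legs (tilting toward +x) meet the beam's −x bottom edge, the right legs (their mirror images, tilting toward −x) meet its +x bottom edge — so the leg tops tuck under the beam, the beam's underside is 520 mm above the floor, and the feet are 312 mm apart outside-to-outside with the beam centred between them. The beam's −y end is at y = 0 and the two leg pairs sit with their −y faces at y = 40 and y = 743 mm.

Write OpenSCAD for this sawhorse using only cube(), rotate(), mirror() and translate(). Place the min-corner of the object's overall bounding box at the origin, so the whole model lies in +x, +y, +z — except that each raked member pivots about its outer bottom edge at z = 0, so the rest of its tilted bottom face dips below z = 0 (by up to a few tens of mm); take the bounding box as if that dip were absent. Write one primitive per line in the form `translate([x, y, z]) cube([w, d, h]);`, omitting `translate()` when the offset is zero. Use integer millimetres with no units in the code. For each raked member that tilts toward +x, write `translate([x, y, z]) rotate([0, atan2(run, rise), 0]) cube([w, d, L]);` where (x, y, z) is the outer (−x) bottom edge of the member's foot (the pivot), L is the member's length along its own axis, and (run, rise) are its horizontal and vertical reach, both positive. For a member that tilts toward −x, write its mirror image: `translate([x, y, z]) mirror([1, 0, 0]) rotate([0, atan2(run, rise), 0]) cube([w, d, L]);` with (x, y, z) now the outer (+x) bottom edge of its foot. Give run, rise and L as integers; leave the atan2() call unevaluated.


// leg length = √(117² + 520²) = 533
// right-leg outer foot x = 2·117 + 78 = 312
// beam min-corner = (117, 0, 520)
translate([117, 0, 520]) cube([78, 831, 85]);
translate([0, 40, 0]) rotate([0, atan2(117, 520), 0]) cube([36, 48, 533]);
translate([312, 40, 0]) mirror([1, 0, 0]) rotate([0, atan2(117, 520), 0]) cube([36, 48, 533]);
translate([0, 743, 0]) rotate([0, atan2(117, 520), 0]) cube([36, 48, 533]);
translate([312, 743, 0]) mirror([1, 0, 0]) rotate([0, atan2(117, 520), 0]) cube([36, 48, 533]);


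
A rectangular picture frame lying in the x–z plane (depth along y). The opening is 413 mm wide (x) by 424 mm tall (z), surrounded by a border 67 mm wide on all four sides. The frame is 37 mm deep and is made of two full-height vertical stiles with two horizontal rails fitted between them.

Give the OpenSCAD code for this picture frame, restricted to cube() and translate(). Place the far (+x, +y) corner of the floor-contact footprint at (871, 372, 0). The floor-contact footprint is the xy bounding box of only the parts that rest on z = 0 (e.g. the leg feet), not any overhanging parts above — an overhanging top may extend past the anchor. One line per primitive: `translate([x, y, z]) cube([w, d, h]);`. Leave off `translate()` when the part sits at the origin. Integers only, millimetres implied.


translate([324, 335, 0]) cube([67, 37, 558]);
translate([804, 335, 0]) cube([67, 37, 558]);
translate([391, 335, 0]) cube([413, 37, 67]);
translate([391, 335, 491]) cube([413, 37, 67]);


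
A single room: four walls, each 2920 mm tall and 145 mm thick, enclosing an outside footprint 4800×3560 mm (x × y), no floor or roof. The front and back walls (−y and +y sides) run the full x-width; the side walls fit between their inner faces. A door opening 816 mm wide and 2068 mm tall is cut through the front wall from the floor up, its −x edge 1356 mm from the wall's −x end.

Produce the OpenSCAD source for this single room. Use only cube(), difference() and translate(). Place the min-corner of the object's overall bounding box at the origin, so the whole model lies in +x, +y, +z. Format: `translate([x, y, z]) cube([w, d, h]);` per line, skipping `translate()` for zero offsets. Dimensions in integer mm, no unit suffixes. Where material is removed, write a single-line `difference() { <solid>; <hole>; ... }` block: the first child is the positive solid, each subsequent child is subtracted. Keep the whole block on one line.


difference() { cube([4800, 145, 2920]); translate([1356, 0, 0]) cube([816, 145, 2068]); }
translate([0, 3415, 0]) cube([4800, 145, 2920]);
translate([0, 145, 0]) cube([145, 3270, 2920]);
translate([4655, 145, 0]) cube([145, 3270, 2920]);


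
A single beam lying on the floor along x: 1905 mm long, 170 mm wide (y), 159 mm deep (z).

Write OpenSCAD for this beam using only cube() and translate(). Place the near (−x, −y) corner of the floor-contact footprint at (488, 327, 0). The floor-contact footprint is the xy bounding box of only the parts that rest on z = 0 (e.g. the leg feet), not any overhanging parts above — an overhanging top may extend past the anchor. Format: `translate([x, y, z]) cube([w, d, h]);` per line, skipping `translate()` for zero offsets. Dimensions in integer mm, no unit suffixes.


translate([488, 327, 0]) cube([1905, 170, 159]);


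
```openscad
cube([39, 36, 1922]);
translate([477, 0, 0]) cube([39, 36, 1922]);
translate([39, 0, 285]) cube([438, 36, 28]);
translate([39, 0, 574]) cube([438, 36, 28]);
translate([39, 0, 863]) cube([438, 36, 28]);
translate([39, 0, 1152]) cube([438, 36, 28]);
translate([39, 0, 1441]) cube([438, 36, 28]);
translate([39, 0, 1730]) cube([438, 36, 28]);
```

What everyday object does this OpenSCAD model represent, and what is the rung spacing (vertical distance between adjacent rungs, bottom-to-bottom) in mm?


A ladder. The rung spacing is 289 mm.

Two tall 39×36 posts with 6 short bars between them — a ladder. Adjacent rungs sit at z = 285 and z = 574, so the spacing is 574 − 285 = 289 mm.


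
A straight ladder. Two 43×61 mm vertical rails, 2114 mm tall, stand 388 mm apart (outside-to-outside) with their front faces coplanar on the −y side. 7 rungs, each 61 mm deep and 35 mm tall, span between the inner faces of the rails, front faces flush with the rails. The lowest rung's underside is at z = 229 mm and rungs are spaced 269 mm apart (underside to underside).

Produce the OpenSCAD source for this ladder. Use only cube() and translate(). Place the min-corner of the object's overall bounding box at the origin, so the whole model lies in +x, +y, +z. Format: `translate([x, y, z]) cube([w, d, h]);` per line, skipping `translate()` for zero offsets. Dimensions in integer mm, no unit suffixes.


// rung span = 388 - 2*43 = 302
// rung[k] z = 229 + k*269
cube([43, 61, 2114]);
translate([345, 0, 0]) cube([43, 61, 2114]);
translate([43, 0, 229]) cube([302, 61, 35]);
translate([43, 0, 498]) cube([302, 61, 35]);
translate([43, 0, 767]) cube([302, 61, 35]);
translate([43, 0, 1036]) cube([302, 61, 35]);
translate([43, 0, 1305]) cube([302, 61, 35]);
translate([43, 0, 1574]) cube([302, 61, 35]);
translate([43, 0, 1843]) cube([302, 61, 35]);


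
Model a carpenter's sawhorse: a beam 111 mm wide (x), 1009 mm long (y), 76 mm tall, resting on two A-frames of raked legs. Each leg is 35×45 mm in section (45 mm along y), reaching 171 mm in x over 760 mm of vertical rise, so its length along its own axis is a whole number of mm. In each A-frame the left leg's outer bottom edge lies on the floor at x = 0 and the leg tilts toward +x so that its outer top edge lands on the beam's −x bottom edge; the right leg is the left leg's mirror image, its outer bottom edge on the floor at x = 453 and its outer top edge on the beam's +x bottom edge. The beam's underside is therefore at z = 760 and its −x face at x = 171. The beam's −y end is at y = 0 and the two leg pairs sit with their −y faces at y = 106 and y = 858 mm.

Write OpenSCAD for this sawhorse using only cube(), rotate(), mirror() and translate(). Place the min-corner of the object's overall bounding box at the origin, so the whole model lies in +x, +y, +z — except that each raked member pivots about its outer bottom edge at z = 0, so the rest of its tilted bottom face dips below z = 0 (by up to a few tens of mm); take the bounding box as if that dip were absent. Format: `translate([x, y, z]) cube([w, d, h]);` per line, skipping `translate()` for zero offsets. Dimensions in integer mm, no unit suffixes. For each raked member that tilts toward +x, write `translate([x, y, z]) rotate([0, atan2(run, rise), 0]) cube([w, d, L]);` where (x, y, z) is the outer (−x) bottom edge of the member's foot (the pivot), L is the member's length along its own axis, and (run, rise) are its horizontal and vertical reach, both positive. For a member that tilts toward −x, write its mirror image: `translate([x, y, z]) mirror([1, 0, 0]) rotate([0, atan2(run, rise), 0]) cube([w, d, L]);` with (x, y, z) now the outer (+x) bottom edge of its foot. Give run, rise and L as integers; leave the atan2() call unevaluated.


translate([171, 0, 760]) cube([111, 1009, 76]);
translate([0, 106, 0]) rotate([0, atan2(171, 760), 0]) cube([35, 45, 779]);
translate([453, 106, 0]) mirror([1, 0, 0]) rotate([0, atan2(171, 760), 0]) cube([35, 45, 779]);
translate([0, 858, 0]) rotate([0, atan2(171, 760), 0]) cube([35, 45, 779]);
translate([453, 858, 0]) mirror([1, 0, 0]) rotate([0, atan2(171, 760), 0]) cube([35, 45, 779]);


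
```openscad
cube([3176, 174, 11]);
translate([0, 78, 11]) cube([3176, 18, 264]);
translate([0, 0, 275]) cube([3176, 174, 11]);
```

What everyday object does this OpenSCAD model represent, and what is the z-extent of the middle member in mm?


An I-beam. The web height is 264 mm.

Two wide flanges with a thin centred web — an I-beam. Overall 286 mm minus two 11 mm flanges gives a web of 286 − 2·11 = 264 mm.


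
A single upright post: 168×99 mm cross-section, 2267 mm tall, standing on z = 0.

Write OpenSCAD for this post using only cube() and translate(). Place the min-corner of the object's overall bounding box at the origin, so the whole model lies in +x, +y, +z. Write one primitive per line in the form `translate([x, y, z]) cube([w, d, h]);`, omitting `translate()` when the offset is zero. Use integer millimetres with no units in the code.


cube([168, 99, 2267]);


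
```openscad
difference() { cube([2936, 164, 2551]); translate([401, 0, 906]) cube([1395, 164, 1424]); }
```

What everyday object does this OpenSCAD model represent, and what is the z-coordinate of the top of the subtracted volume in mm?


A wall with a window opening. The window head height is 2330 mm.

A wall with a rectangular opening subtracted — a window. Sill at z = 906, opening 1424 mm tall, so the head is at 906 + 1424 = 2330 mm.


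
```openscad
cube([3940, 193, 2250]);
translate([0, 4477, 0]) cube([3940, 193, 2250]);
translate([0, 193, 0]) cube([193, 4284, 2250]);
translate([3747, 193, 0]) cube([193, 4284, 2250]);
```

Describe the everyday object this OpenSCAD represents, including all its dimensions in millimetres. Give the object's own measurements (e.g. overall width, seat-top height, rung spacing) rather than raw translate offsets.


The wall frame of a small rectangular building: four walls, each 2250 mm tall and 193 mm thick, enclosing a footprint 3940 mm (x) by 4670 mm (y) outside-to-outside, with no floor or roof. The front and back walls (the −y and +y sides) span the full width; the two side walls fit between them.


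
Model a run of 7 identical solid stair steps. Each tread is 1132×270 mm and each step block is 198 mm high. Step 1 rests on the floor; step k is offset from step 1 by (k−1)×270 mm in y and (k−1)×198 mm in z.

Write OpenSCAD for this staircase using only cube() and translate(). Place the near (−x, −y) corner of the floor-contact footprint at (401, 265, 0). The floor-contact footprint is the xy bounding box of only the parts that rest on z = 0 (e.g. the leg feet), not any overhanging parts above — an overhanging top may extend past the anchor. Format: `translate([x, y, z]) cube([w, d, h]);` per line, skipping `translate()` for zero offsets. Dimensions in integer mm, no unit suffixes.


translate([401, 265, 0]) cube([1132, 270, 198]);
translate([401, 535, 198]) cube([1132, 270, 198]);
translate([401, 805, 396]) cube([1132, 270, 198]);
translate([401, 1075, 594]) cube([1132, 270, 198]);
translate([401, 1345, 792]) cube([1132, 270, 198]);
translate([401, 1615, 990]) cube([1132, 270, 198]);
translate([401, 1885, 1188]) cube([1132, 270, 198]);
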